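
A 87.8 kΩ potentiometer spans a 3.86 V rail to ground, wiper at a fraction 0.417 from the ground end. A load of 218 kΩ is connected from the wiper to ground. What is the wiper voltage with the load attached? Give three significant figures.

The wiper splits the pot into (1−α)R = 51.19 kΩ above and αR = 36.61 kΩ below.
Lower section ‖ load = 31.35 kΩ.
V_wiper = 3.86 × 31.35/(51.19 + 31.35) = 1.47 V.

V ≈ 1.47 V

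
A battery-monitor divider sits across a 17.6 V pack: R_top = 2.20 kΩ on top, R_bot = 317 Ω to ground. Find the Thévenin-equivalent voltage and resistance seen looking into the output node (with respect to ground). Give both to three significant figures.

V_th is the open-circuit tap voltage: 17.6 × 317/(2200 + 317) = 2.22 V.
With the supply zeroed, R_top and R_bot appear in parallel from the tap: R_th = R_top‖R_bot = (2200 × 317)/2517 = 277 Ω.

V_th = 2.22 V, R_th = 277 Ω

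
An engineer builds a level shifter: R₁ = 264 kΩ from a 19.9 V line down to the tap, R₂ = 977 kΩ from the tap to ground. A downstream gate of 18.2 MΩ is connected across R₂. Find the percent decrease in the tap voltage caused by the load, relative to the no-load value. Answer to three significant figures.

1.13 %

The divider's output (Thévenin) resistance is R₁‖R₂ = 207.8 kΩ.
Fractional drop under load = R_th/(R_th + R_L) = 207.8 / (207.8 + 18200) = 0.01129.
So the output falls by 1.13 %.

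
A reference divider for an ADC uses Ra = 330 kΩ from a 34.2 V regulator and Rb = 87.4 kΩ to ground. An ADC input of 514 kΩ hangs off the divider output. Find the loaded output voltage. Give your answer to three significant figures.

The load sits in parallel with Rb: Rb‖R_L = (87.4 × 514) / (87.4 + 514) = 74.70 kΩ.
V_out = 34.2 × 74.70 / (330 + 74.70) = 34.2 × 74.70/404.7 = 6.31 V.
(Unloaded it would have been 7.16 V.)

V_out ≈ 6.31 V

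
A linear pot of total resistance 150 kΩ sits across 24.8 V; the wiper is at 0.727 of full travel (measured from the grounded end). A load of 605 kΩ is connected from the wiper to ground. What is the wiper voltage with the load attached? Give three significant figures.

V ≈ 17.2 V

The wiper splits the pot into (1−α)R = 40.95 kΩ above and αR = 109.0 kΩ below.
Lower section ‖ load = 92.40 kΩ.
V_wiper = 24.8 × 92.40/(40.95 + 92.40) = 17.2 V.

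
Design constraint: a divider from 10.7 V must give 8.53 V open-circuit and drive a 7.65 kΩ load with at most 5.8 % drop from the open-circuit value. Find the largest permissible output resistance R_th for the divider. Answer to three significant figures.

Loading drop = R_th/(R_th + R_L) ≤ 0.0580, so R_th ≤ R_L · ε/(1−ε) = 7.65 kΩ × 0.0580/0.9420 = 471 Ω.

R_th ≤ 471 Ω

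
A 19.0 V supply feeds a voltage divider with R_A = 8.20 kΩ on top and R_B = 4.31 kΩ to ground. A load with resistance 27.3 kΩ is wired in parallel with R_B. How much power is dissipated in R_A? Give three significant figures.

P ≈ 20.8 mW

Total resistance from the source is R_A + (R_B‖R_L) = 11.92 kΩ, so I = 19.0/11.92 kΩ = 1.594 mA.
P = I²·R_A = (1.594 mA)² × 8.20 kΩ = 20.8 mW.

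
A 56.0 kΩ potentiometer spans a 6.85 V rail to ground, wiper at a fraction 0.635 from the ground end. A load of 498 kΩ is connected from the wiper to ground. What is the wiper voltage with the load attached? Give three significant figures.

The wiper splits the pot into (1−α)R = 20.44 kΩ above and αR = 35.56 kΩ below.
Lower section ‖ load = 33.19 kΩ.
V_wiper = 6.85 × 33.19/(20.44 + 33.19) = 4.24 V.

V ≈ 4.24 V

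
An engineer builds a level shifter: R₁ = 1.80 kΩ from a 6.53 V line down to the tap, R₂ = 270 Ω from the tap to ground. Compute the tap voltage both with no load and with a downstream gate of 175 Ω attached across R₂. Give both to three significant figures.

Open-circuit: V = 6.53 × 270/(1800 + 270) = 0.852 V.
With the load, R₂ becomes R₂‖R_L = 106.2 Ω, so V = 6.53 × 106.2/1906 = 0.364 V.

Unloaded: 0.852 V; loaded: 0.364 V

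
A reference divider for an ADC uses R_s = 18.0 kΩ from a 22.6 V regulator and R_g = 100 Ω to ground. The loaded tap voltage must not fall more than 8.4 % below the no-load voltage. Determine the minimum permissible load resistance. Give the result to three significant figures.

Output resistance R_th = R_s‖R_g = (18000 × 100)/18100 = 99.45 Ω.
The fractional drop is R_th/(R_th + R_L); requiring this ≤ 0.0840 gives R_L ≥ R_th(1/0.0840 − 1) = 99.45 × 10.90 = 1.08 kΩ.

R_L(min) ≈ 1.08 kΩ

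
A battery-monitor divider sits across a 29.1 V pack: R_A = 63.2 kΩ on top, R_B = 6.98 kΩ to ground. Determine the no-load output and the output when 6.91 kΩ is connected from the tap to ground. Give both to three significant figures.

Unloaded: 2.89 V; loaded: 1.52 V

Open-circuit: V = 29.1 × 6.98/(63.2 + 6.98) = 2.89 V.
With the load, R_B becomes R_B‖R_L = 3.472 kΩ, so V = 29.1 × 3.472/66.67 = 1.52 V.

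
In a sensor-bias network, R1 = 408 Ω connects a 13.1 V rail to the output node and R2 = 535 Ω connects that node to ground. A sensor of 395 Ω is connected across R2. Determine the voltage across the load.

V_out ≈ 4.69 V

The load sits in parallel with R2: R2‖R_L = (535 × 395) / (535 + 395) = 227.2 Ω.
V_out = 13.1 × 227.2 / (408 + 227.2) = 13.1 × 227.2/635.2 = 4.69 V.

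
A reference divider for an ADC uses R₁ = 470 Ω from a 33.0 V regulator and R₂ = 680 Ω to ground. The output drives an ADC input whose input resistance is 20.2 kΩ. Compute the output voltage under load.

The load sits in parallel with R₂: R₂‖R_L = (680 × 20200) / (680 + 20200) = 657.9 Ω.
V_out = 33.0 × 657.9 / (470 + 657.9) = 33.0 × 657.9/1128 = 19.2 V.

V_out ≈ 19.2 V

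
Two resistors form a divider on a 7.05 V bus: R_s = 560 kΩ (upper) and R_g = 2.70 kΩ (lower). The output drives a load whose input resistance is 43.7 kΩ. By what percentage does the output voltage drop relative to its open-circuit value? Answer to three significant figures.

5.79 %

The divider's output (Thévenin) resistance is R_s‖R_g = 2.687 kΩ.
Fractional drop under load = R_th/(R_th + R_L) = 2.687 / (2.687 + 43.7) = 0.05793.
So the output falls by 5.79 %.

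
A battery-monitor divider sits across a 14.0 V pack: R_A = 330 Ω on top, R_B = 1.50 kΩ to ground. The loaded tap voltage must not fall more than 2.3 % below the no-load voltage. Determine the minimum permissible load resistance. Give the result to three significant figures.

Output resistance R_th = R_A‖R_B = (330 × 1500)/1830 = 270.5 Ω.
The fractional drop is R_th/(R_th + R_L); requiring this ≤ 0.0230 gives R_L ≥ R_th(1/0.0230 − 1) = 270.5 × 42.48 = 11.5 kΩ.

R_L(min) ≈ 11.5 kΩ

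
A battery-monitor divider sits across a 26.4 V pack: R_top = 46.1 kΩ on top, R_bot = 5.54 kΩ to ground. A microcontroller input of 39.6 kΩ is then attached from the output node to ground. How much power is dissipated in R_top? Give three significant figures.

Total resistance from the source is R_top + (R_bot‖R_L) = 50.96 kΩ, so I = 26.4/50.96 kΩ = 0.5181 mA.
P = I²·R_top = (0.5181 mA)² × 46.1 kΩ = 12.4 mW.

P ≈ 12.4 mW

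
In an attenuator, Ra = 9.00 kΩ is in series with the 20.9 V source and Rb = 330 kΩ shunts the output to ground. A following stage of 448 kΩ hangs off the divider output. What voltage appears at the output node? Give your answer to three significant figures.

V_out ≈ 20.0 V

The load sits in parallel with Rb: Rb‖R_L = (330 × 448) / (330 + 448) = 190.0 kΩ.
V_out = 20.9 × 190.0 / (9.00 + 190.0) = 20.9 × 190.0/199.0 = 20.0 V.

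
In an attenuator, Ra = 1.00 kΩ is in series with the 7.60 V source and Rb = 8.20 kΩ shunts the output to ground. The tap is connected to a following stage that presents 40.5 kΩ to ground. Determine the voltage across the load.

The load sits in parallel with Rb: Rb‖R_L = (8.20 × 40.5) / (8.20 + 40.5) = 6.819 kΩ.
V_out = 7.60 × 6.819 / (1.00 + 6.819) = 7.60 × 6.819/7.819 = 6.63 V.

V_out ≈ 6.63 V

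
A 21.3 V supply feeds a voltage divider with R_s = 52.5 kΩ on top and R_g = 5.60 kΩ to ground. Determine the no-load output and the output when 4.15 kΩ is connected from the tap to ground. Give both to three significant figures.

Unloaded: 2.05 V; loaded: 0.925 V

Open-circuit: V = 21.3 × 5.60/(52.5 + 5.60) = 2.05 V.
With the load, R_g becomes R_g‖R_L = 2.384 kΩ, so V = 21.3 × 2.384/54.88 = 0.925 V.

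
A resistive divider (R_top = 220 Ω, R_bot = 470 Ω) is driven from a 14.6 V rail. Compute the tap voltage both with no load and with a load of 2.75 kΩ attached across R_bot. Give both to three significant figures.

Open-circuit: V = 14.6 × 470/(220 + 470) = 9.94 V.
With the load, R_bot becomes R_bot‖R_L = 401.4 Ω, so V = 14.6 × 401.4/621.4 = 9.43 V.

Unloaded: 9.94 V; loaded: 9.43 V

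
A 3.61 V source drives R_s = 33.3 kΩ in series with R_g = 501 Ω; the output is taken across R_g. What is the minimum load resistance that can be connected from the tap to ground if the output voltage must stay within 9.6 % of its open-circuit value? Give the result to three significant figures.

R_L(min) ≈ 4.65 kΩ

Output resistance R_th = R_s‖R_g = (33300 × 501)/33800 = 493.6 Ω.
The fractional drop is R_th/(R_th + R_L); requiring this ≤ 0.0960 gives R_L ≥ R_th(1/0.0960 − 1) = 493.6 × 9.417 = 4.65 kΩ.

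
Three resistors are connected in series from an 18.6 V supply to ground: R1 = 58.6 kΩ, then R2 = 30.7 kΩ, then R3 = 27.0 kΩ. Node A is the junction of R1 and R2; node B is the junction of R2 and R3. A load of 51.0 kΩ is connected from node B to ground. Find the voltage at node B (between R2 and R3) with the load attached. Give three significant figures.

V ≈ 3.07 V

At node B, R3 is in parallel with the load: R3‖R_L = 17.65 kΩ.
Below node A the resistance is R2 + (R3‖R_L) = 48.35 kΩ, so V_A = 18.6 × 48.35/107.0 = 8.409 V.
Then V_B = V_A × (R3‖R_L)/(R2 + R3‖R_L) = 8.409 × 17.65/48.35 = 3.07 V.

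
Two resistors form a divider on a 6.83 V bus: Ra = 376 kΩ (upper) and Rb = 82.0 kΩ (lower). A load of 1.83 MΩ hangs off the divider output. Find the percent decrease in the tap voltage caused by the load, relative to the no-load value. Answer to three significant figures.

3.55 %

The divider's output (Thévenin) resistance is Ra‖Rb = 67.32 kΩ.
Fractional drop under load = R_th/(R_th + R_L) = 67.32 / (67.32 + 1830) = 0.03548.
So the output falls by 3.55 %.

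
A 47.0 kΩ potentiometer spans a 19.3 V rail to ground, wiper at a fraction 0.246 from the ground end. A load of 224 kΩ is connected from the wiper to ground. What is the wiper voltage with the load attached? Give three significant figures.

The wiper splits the pot into (1−α)R = 35.44 kΩ above and αR = 11.56 kΩ below.
Lower section ‖ load = 10.99 kΩ.
V_wiper = 19.3 × 10.99/(35.44 + 10.99) = 4.57 V.

V ≈ 4.57 V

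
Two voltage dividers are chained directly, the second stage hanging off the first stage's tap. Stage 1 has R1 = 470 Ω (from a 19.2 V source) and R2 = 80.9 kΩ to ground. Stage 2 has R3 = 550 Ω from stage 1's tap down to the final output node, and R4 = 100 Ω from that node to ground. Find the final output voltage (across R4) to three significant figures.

V_out ≈ 1.71 V

Stage 2 presents R3+R4 = 650.0 Ω as a load on stage 1's tap.
Stage 1's lower leg becomes R2‖(R3+R4) = 644.8 Ω, so V_mid = 19.2 × 644.8/1115 = 11.11 V.
Stage 2 is itself unloaded: V_out = V_mid × R4/(R3+R4) = 11.11 × 100/650.0 = 1.71 V.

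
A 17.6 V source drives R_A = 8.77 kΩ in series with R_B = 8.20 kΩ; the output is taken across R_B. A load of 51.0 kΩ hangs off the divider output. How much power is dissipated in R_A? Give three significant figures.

Total resistance from the source is R_A + (R_B‖R_L) = 15.83 kΩ, so I = 17.6/15.83 kΩ = 1.112 mA.
P = I²·R_A = (1.112 mA)² × 8.77 kΩ = 10.8 mW.

P ≈ 10.8 mW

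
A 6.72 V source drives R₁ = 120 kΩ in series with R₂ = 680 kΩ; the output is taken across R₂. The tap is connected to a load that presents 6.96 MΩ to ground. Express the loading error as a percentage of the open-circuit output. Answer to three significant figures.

The divider's output (Thévenin) resistance is R₁‖R₂ = 102.0 kΩ.
Fractional drop under load = R_th/(R_th + R_L) = 102.0 / (102.0 + 6960) = 0.01444.
So the output falls by 1.44 %.

1.44 %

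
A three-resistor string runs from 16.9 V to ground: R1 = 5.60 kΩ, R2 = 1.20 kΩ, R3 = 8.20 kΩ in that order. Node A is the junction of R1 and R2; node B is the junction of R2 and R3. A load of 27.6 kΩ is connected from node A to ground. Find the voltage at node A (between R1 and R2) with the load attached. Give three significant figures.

Below node A the series string R2+R3 = 9.400 kΩ sits in parallel with the 27.6 kΩ load: 7.012 kΩ.
V_A = 16.9 × 7.012/(5.60 + 7.012) = 9.40 V.

V ≈ 9.40 V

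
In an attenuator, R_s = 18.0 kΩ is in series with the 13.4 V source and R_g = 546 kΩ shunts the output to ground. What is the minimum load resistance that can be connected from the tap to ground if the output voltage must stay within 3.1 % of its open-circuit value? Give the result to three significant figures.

R_L(min) ≈ 545 kΩ

Output resistance R_th = R_s‖R_g = (18.0 × 546)/564.0 = 17.43 kΩ.
The fractional drop is R_th/(R_th + R_L); requiring this ≤ 0.0310 gives R_L ≥ R_th(1/0.0310 − 1) = 17.43 × 31.26 = 545 kΩ.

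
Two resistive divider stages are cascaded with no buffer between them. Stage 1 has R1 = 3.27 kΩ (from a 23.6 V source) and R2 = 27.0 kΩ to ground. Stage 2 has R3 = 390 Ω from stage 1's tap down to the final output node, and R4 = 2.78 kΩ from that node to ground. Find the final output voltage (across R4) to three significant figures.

V_out ≈ 9.61 V

Stage 2 presents R3+R4 = 3170 Ω as a load on stage 1's tap.
Stage 1's lower leg becomes R2‖(R3+R4) = 2837 Ω, so V_mid = 23.6 × 2837/6107 = 10.96 V.
Stage 2 is itself unloaded: V_out = V_mid × R4/(R3+R4) = 10.96 × 2780/3170 = 9.61 V.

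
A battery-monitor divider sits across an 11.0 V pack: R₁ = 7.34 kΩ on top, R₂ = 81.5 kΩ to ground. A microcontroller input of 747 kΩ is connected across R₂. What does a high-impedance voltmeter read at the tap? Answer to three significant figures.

The load sits in parallel with R₂: R₂‖R_L = (81.5 × 747) / (81.5 + 747) = 73.48 kΩ.
V_out = 11.0 × 73.48 / (7.34 + 73.48) = 11.0 × 73.48/80.82 = 10.0 V.

V_out ≈ 10.0 V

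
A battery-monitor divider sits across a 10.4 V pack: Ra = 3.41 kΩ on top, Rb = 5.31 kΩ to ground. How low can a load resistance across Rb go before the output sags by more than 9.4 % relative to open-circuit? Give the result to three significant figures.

Output resistance R_th = Ra‖Rb = (3.41 × 5.31)/8.720 = 2.077 kΩ.
The fractional drop is R_th/(R_th + R_L); requiring this ≤ 0.0940 gives R_L ≥ R_th(1/0.0940 − 1) = 2.077 × 9.638 = 20.0 kΩ.

R_L(min) ≈ 20.0 kΩ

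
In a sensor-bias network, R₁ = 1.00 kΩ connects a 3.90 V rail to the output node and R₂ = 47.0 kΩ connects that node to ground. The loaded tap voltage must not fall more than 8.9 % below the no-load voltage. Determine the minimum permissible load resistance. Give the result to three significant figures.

Output resistance R_th = R₁‖R₂ = (1000 × 47000)/48000 = 979.2 Ω.
The fractional drop is R_th/(R_th + R_L); requiring this ≤ 0.0890 gives R_L ≥ R_th(1/0.0890 − 1) = 979.2 × 10.24 = 10.0 kΩ.

R_L(min) ≈ 10.0 kΩ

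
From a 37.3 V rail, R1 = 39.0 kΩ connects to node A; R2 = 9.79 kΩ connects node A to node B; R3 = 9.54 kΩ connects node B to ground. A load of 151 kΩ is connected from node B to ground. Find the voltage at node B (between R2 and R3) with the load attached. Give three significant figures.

At node B, R3 is in parallel with the load: R3‖R_L = 8.973 kΩ.
Below node A the resistance is R2 + (R3‖R_L) = 18.76 kΩ, so V_A = 37.3 × 18.76/57.76 = 12.12 V.
Then V_B = V_A × (R3‖R_L)/(R2 + R3‖R_L) = 12.12 × 8.973/18.76 = 5.79 V.

V ≈ 5.79 V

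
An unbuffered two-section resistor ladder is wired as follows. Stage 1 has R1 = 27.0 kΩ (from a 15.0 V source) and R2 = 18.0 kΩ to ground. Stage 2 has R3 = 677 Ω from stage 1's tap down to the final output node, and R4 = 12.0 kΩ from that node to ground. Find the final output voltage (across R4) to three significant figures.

Stage 2 presents R3+R4 = 12680 Ω as a load on stage 1's tap.
Stage 1's lower leg becomes R2‖(R3+R4) = 7438 Ω, so V_mid = 15.0 × 7438/34440 = 3.240 V.
Stage 2 is itself unloaded: V_out = V_mid × R4/(R3+R4) = 3.240 × 12000/12680 = 3.07 V.

V_out ≈ 3.07 V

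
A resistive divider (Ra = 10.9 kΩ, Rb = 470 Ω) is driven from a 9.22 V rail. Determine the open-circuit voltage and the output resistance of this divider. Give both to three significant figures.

V_th is the open-circuit tap voltage: 9.22 × 470/(10900 + 470) = 0.381 V.
With the supply zeroed, Ra and Rb appear in parallel from the tap: R_th = Ra‖Rb = (10900 × 470)/11370 = 451 Ω.

V_th = 0.381 V, R_th = 451 Ω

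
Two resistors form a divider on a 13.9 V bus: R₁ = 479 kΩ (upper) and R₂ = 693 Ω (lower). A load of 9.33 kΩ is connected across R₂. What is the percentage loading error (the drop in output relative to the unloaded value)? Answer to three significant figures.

6.90 %

The divider's output (Thévenin) resistance is R₁‖R₂ = 692.0 Ω.
Fractional drop under load = R_th/(R_th + R_L) = 692.0 / (692.0 + 9330) = 0.06905.
So the output falls by 6.90 %.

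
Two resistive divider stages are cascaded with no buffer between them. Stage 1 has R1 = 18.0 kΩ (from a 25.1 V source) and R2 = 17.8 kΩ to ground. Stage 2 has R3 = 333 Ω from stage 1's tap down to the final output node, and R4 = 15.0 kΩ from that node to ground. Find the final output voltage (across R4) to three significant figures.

V_out ≈ 7.71 V

Stage 2 presents R3+R4 = 15330 Ω as a load on stage 1's tap.
Stage 1's lower leg becomes R2‖(R3+R4) = 8237 Ω, so V_mid = 25.1 × 8237/26240 = 7.880 V.
Stage 2 is itself unloaded: V_out = V_mid × R4/(R3+R4) = 7.880 × 15000/15330 = 7.71 V.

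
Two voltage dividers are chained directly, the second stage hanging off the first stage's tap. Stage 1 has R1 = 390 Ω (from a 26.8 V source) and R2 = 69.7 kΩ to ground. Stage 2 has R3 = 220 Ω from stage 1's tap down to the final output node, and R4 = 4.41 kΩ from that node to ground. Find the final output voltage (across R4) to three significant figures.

Stage 2 presents R3+R4 = 4630 Ω as a load on stage 1's tap.
Stage 1's lower leg becomes R2‖(R3+R4) = 4342 Ω, so V_mid = 26.8 × 4342/4732 = 24.59 V.
Stage 2 is itself unloaded: V_out = V_mid × R4/(R3+R4) = 24.59 × 4410/4630 = 23.4 V.

V_out ≈ 23.4 V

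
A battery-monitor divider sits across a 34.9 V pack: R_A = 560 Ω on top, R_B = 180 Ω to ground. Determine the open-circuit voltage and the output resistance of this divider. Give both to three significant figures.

V_th is the open-circuit tap voltage: 34.9 × 180/(560 + 180) = 8.49 V.
With the supply zeroed, R_A and R_B appear in parallel from the tap: R_th = R_A‖R_B = (560 × 180)/740.0 = 136 Ω.

V_th = 8.49 V, R_th = 136 Ω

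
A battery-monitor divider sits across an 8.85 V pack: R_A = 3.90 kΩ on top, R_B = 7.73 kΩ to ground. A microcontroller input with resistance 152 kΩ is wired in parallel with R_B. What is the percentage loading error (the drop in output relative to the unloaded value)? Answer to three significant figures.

1.68 %

The divider's output (Thévenin) resistance is R_A‖R_B = 2.592 kΩ.
Fractional drop under load = R_th/(R_th + R_L) = 2.592 / (2.592 + 152) = 0.01677.
So the output falls by 1.68 %.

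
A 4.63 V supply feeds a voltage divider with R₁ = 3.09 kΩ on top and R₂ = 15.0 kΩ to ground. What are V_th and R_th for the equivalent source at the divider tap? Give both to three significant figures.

V_th = 3.84 V, R_th = 2.56 kΩ

V_th is the open-circuit tap voltage: 4.63 × 15.0/(3.09 + 15.0) = 3.84 V.
With the supply zeroed, R₁ and R₂ appear in parallel from the tap: R_th = R₁‖R₂ = (3.09 × 15.0)/18.09 = 2.56 kΩ.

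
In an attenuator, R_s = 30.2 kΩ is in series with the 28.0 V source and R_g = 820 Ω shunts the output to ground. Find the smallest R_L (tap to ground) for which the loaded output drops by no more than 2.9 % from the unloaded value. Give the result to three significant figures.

Output resistance R_th = R_s‖R_g = (30200 × 820)/31020 = 798.3 Ω.
The fractional drop is R_th/(R_th + R_L); requiring this ≤ 0.0290 gives R_L ≥ R_th(1/0.0290 − 1) = 798.3 × 33.48 = 26.7 kΩ.

R_L(min) ≈ 26.7 kΩ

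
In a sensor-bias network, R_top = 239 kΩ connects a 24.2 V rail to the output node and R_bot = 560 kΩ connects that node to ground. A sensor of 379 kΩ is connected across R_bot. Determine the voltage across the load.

The load sits in parallel with R_bot: R_bot‖R_L = (560 × 379) / (560 + 379) = 226.0 kΩ.
V_out = 24.2 × 226.0 / (239 + 226.0) = 24.2 × 226.0/465.0 = 11.8 V.

V_out ≈ 11.8 V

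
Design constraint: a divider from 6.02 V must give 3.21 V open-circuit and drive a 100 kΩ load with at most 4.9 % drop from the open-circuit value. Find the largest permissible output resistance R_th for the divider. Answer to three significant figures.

R_th ≤ 5.15 kΩ

Loading drop = R_th/(R_th + R_L) ≤ 0.0490, so R_th ≤ R_L · ε/(1−ε) = 100 kΩ × 0.0490/0.9510 = 5.15 kΩ.
(Any R1, R2 with R2/(R1+R2) = 0.533 and R1‖R2 ≤ 5.15 kΩ will meet the spec.)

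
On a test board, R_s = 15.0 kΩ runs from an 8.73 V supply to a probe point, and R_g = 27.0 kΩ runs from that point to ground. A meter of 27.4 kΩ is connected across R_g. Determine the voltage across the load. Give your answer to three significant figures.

V_out ≈ 4.15 V

The load sits in parallel with R_g: R_g‖R_L = (27.0 × 27.4) / (27.0 + 27.4) = 13.60 kΩ.
V_out = 8.73 × 13.60 / (15.0 + 13.60) = 8.73 × 13.60/28.60 = 4.15 V.
(Unloaded it would have been 5.61 V.)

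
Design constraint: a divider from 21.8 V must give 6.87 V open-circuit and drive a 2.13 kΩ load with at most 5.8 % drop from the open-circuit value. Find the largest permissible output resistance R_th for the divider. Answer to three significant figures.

Loading drop = R_th/(R_th + R_L) ≤ 0.0580, so R_th ≤ R_L · ε/(1−ε) = 2.13 kΩ × 0.0580/0.9420 = 131 Ω.
(Any R1, R2 with R2/(R1+R2) = 0.315 and R1‖R2 ≤ 131 Ω will meet the spec.)

R_th ≤ 131 Ω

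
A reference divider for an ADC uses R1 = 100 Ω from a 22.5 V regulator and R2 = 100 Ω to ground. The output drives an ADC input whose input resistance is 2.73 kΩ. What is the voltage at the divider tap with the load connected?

V_out ≈ 11.0 V

The load sits in parallel with R2: R2‖R_L = (100 × 2730) / (100 + 2730) = 96.47 Ω.
V_out = 22.5 × 96.47 / (100 + 96.47) = 22.5 × 96.47/196.5 = 11.0 V.
(Unloaded it would have been 11.2 V.)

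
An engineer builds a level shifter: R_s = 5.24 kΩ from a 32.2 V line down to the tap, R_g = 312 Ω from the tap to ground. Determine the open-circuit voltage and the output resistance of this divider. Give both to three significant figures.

V_th is the open-circuit tap voltage: 32.2 × 312/(5240 + 312) = 1.81 V.
With the supply zeroed, R_s and R_g appear in parallel from the tap: R_th = R_s‖R_g = (5240 × 312)/5552 = 294 Ω.

V_th = 1.81 V, R_th = 294 Ω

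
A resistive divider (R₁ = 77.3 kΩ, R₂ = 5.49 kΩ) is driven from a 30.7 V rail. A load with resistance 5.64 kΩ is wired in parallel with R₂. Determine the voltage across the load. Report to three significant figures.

V_out ≈ 1.07 V

The load sits in parallel with R₂: R₂‖R_L = (5.49 × 5.64) / (5.49 + 5.64) = 2.782 kΩ.
V_out = 30.7 × 2.782 / (77.3 + 2.782) = 30.7 × 2.782/80.08 = 1.07 V.
(Unloaded it would have been 2.04 V.)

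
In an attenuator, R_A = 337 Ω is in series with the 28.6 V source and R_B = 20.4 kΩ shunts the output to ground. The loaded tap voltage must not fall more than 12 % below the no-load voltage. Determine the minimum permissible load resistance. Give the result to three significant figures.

Output resistance R_th = R_A‖R_B = (337 × 20400)/20740 = 331.5 Ω.
The fractional drop is R_th/(R_th + R_L); requiring this ≤ 0.120 gives R_L ≥ R_th(1/0.120 − 1) = 331.5 × 7.333 = 2.43 kΩ.

R_L(min) ≈ 2.43 kΩ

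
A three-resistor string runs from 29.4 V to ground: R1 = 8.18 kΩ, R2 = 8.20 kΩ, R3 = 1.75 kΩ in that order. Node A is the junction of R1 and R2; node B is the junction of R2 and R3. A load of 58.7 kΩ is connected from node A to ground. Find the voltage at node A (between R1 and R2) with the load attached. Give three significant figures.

V ≈ 15.0 V

Below node A the series string R2+R3 = 9.950 kΩ sits in parallel with the 58.7 kΩ load: 8.508 kΩ.
V_A = 29.4 × 8.508/(8.18 + 8.508) = 15.0 V.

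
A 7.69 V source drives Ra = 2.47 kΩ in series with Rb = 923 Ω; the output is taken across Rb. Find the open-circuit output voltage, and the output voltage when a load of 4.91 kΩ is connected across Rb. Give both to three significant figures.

Open-circuit: V = 7.69 × 923/(2470 + 923) = 2.09 V.
With the load, Rb becomes Rb‖R_L = 776.9 Ω, so V = 7.69 × 776.9/3247 = 1.84 V.

Unloaded: 2.09 V; loaded: 1.84 V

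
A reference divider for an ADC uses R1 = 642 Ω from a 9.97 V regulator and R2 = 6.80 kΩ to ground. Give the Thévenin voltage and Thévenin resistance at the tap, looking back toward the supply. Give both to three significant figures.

V_th = 9.11 V, R_th = 587 Ω

V_th is the open-circuit tap voltage: 9.97 × 6800/(642 + 6800) = 9.11 V.
With the supply zeroed, R1 and R2 appear in parallel from the tap: R_th = R1‖R2 = (642 × 6800)/7442 = 587 Ω.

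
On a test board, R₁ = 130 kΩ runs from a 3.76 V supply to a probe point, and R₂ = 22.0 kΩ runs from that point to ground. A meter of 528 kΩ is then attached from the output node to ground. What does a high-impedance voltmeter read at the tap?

The load sits in parallel with R₂: R₂‖R_L = (22.0 × 528) / (22.0 + 528) = 21.12 kΩ.
V_out = 3.76 × 21.12 / (130 + 21.12) = 3.76 × 21.12/151.1 = 0.525 V.

V_out ≈ 0.525 V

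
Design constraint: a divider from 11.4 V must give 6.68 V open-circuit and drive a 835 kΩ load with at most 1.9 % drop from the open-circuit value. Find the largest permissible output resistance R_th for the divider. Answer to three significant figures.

Loading drop = R_th/(R_th + R_L) ≤ 0.0190, so R_th ≤ R_L · ε/(1−ε) = 835 kΩ × 0.0190/0.9810 = 16.2 kΩ.

R_th ≤ 16.2 kΩ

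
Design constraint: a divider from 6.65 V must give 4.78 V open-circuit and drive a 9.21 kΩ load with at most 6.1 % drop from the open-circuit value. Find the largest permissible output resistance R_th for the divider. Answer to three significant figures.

Loading drop = R_th/(R_th + R_L) ≤ 0.0610, so R_th ≤ R_L · ε/(1−ε) = 9.21 kΩ × 0.0610/0.9390 = 598 Ω.
(Any R1, R2 with R2/(R1+R2) = 0.719 and R1‖R2 ≤ 598 Ω will meet the spec.)

R_th ≤ 598 Ω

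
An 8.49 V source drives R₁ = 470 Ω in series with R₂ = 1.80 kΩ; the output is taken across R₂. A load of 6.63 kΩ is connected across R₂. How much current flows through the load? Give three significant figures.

R₂‖R_L = 1416 Ω; V_out = 8.49 × 1416/1886 = 6.374 V.
I_L = V_out / R_L = 6.374 / 6.63 kΩ = 0.961 mA.

I_L ≈ 0.961 mA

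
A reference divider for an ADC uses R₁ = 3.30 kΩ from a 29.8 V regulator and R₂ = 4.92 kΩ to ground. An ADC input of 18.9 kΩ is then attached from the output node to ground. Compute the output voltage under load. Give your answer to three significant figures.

The load sits in parallel with R₂: R₂‖R_L = (4.92 × 18.9) / (4.92 + 18.9) = 3.904 kΩ.
V_out = 29.8 × 3.904 / (3.30 + 3.904) = 29.8 × 3.904/7.204 = 16.1 V.
(Unloaded it would have been 17.8 V.)

V_out ≈ 16.1 V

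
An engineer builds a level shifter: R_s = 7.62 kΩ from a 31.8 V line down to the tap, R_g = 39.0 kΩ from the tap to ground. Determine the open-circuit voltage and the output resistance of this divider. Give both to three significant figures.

V_th = 26.6 V, R_th = 6.37 kΩ

V_th is the open-circuit tap voltage: 31.8 × 39.0/(7.62 + 39.0) = 26.6 V.
With the supply zeroed, R_s and R_g appear in parallel from the tap: R_th = R_s‖R_g = (7.62 × 39.0)/46.62 = 6.37 kΩ.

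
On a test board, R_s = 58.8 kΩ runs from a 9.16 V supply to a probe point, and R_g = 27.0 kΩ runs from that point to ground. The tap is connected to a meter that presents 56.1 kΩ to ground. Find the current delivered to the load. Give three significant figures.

I_L ≈ 0.0386 mA

R_g‖R_L = 18.23 kΩ; V_out = 9.16 × 18.23/77.03 = 2.168 V.
I_L = V_out / R_L = 2.168 / 56.1 kΩ = 0.0386 mA.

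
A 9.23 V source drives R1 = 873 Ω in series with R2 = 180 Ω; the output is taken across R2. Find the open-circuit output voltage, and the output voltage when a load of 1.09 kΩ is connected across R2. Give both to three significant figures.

Open-circuit: V = 9.23 × 180/(873 + 180) = 1.58 V.
With the load, R2 becomes R2‖R_L = 154.5 Ω, so V = 9.23 × 154.5/1027 = 1.39 V.

Unloaded: 1.58 V; loaded: 1.39 V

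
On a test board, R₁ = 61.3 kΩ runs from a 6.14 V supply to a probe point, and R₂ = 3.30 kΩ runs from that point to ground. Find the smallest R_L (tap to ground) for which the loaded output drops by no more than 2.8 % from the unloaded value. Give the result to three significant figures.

Output resistance R_th = R₁‖R₂ = (61.3 × 3.30)/64.60 = 3.131 kΩ.
The fractional drop is R_th/(R_th + R_L); requiring this ≤ 0.0280 gives R_L ≥ R_th(1/0.0280 − 1) = 3.131 × 34.71 = 109 kΩ.

R_L(min) ≈ 109 kΩ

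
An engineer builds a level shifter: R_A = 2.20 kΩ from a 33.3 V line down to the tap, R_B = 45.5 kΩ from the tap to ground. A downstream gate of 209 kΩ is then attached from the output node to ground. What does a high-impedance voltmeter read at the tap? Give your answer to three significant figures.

The load sits in parallel with R_B: R_B‖R_L = (45.5 × 209) / (45.5 + 209) = 37.37 kΩ.
V_out = 33.3 × 37.37 / (2.20 + 37.37) = 33.3 × 37.37/39.57 = 31.4 V.
(Unloaded it would have been 31.8 V.)

V_out ≈ 31.4 V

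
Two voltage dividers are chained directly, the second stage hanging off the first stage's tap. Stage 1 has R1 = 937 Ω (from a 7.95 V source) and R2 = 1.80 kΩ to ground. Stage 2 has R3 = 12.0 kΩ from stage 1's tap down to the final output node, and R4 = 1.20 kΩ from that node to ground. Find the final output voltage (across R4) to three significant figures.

V_out ≈ 0.454 V

Stage 2 presents R3+R4 = 13200 Ω as a load on stage 1's tap.
Stage 1's lower leg becomes R2‖(R3+R4) = 1584 Ω, so V_mid = 7.95 × 1584/2521 = 4.995 V.
Stage 2 is itself unloaded: V_out = V_mid × R4/(R3+R4) = 4.995 × 1200/13200 = 0.454 V.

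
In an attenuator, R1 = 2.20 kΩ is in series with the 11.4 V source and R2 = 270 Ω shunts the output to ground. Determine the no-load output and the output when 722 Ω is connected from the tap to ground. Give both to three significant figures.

Open-circuit: V = 11.4 × 270/(2200 + 270) = 1.25 V.
With the load, R2 becomes R2‖R_L = 196.5 Ω, so V = 11.4 × 196.5/2397 = 0.935 V.

Unloaded: 1.25 V; loaded: 0.935 V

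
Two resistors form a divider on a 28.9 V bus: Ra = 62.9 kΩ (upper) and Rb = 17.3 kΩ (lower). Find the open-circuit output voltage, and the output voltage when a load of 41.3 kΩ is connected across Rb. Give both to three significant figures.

Unloaded: 6.23 V; loaded: 4.69 V

Open-circuit: V = 28.9 × 17.3/(62.9 + 17.3) = 6.23 V.
With the load, Rb becomes Rb‖R_L = 12.19 kΩ, so V = 28.9 × 12.19/75.09 = 4.69 V.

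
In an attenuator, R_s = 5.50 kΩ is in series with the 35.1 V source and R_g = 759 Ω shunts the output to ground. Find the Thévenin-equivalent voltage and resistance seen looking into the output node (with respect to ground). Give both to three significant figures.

V_th = 4.26 V, R_th = 667 Ω

V_th is the open-circuit tap voltage: 35.1 × 759/(5500 + 759) = 4.26 V.
With the supply zeroed, R_s and R_g appear in parallel from the tap: R_th = R_s‖R_g = (5500 × 759)/6259 = 667 Ω.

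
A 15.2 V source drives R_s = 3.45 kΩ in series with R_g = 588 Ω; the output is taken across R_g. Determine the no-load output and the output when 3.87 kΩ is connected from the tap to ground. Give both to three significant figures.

Unloaded: 2.21 V; loaded: 1.96 V

Open-circuit: V = 15.2 × 588/(3450 + 588) = 2.21 V.
With the load, R_g becomes R_g‖R_L = 510.4 Ω, so V = 15.2 × 510.4/3960 = 1.96 V.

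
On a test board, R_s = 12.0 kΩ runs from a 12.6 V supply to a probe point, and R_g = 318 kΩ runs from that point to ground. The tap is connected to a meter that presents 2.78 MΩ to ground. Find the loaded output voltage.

V_out ≈ 12.1 V

The load sits in parallel with R_g: R_g‖R_L = (318 × 2780) / (318 + 2780) = 285.4 kΩ.
V_out = 12.6 × 285.4 / (12.0 + 285.4) = 12.6 × 285.4/297.4 = 12.1 V.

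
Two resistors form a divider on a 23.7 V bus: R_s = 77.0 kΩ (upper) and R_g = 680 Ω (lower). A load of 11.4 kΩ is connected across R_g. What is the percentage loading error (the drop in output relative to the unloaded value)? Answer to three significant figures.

5.58 %

The divider's output (Thévenin) resistance is R_s‖R_g = 674.0 Ω.
Fractional drop under load = R_th/(R_th + R_L) = 674.0 / (674.0 + 11400) = 0.05583.
So the output falls by 5.58 %.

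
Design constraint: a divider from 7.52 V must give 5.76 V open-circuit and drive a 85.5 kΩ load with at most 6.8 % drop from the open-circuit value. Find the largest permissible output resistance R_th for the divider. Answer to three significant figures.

Loading drop = R_th/(R_th + R_L) ≤ 0.0680, so R_th ≤ R_L · ε/(1−ε) = 85.5 kΩ × 0.0680/0.9320 = 6.24 kΩ.
(Any R1, R2 with R2/(R1+R2) = 0.766 and R1‖R2 ≤ 6.24 kΩ will meet the spec.)

R_th ≤ 6.24 kΩ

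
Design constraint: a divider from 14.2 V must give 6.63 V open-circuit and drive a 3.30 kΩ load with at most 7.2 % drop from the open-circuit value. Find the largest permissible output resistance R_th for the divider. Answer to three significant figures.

Loading drop = R_th/(R_th + R_L) ≤ 0.0720, so R_th ≤ R_L · ε/(1−ε) = 3.30 kΩ × 0.0720/0.9280 = 256 Ω.

R_th ≤ 256 Ω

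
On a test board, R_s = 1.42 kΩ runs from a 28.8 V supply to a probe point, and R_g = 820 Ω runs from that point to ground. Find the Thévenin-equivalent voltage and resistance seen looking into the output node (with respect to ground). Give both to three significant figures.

V_th is the open-circuit tap voltage: 28.8 × 820/(1420 + 820) = 10.5 V.
With the supply zeroed, R_s and R_g appear in parallel from the tap: R_th = R_s‖R_g = (1420 × 820)/2240 = 520 Ω.

V_th = 10.5 V, R_th = 520 Ω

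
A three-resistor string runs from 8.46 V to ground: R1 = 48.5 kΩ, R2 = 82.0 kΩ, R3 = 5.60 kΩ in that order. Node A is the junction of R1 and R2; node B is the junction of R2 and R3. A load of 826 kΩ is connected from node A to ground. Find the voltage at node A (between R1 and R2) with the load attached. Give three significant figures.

Below node A the series string R2+R3 = 87.60 kΩ sits in parallel with the 826 kΩ load: 79.20 kΩ.
V_A = 8.46 × 79.20/(48.5 + 79.20) = 5.25 V.

V ≈ 5.25 V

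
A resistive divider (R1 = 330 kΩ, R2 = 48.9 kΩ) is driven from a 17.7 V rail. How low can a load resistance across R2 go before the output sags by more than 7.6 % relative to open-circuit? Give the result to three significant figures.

R_L(min) ≈ 518 kΩ

Output resistance R_th = R1‖R2 = (330 × 48.9)/378.9 = 42.59 kΩ.
The fractional drop is R_th/(R_th + R_L); requiring this ≤ 0.0760 gives R_L ≥ R_th(1/0.0760 − 1) = 42.59 × 12.16 = 518 kΩ.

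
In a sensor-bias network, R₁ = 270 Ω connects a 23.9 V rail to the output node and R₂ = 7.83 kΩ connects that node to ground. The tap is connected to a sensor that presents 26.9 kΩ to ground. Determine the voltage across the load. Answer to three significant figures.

V_out ≈ 22.9 V

The load sits in parallel with R₂: R₂‖R_L = (7830 × 26900) / (7830 + 26900) = 6065 Ω.
V_out = 23.9 × 6065 / (270 + 6065) = 23.9 × 6065/6335 = 22.9 V.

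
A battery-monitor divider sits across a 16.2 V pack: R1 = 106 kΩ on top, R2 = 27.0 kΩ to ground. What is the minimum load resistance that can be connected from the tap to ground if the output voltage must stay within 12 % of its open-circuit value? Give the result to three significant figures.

Output resistance R_th = R1‖R2 = (106 × 27.0)/133.0 = 21.52 kΩ.
The fractional drop is R_th/(R_th + R_L); requiring this ≤ 0.120 gives R_L ≥ R_th(1/0.120 − 1) = 21.52 × 7.333 = 158 kΩ.

R_L(min) ≈ 158 kΩ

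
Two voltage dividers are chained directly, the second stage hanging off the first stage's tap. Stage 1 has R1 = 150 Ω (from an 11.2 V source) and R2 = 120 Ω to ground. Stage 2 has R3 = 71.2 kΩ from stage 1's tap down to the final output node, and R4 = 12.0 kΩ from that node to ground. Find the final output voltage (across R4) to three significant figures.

Stage 2 presents R3+R4 = 83200 Ω as a load on stage 1's tap.
Stage 1's lower leg becomes R2‖(R3+R4) = 119.8 Ω, so V_mid = 11.2 × 119.8/269.8 = 4.974 V.
Stage 2 is itself unloaded: V_out = V_mid × R4/(R3+R4) = 4.974 × 12000/83200 = 0.717 V.

V_out ≈ 0.717 V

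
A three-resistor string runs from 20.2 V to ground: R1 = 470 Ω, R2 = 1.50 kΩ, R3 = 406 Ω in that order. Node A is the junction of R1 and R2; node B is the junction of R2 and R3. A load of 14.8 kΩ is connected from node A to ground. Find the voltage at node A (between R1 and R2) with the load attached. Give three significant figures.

V ≈ 15.8 V

Below node A the series string R2+R3 = 1906 Ω sits in parallel with the 14800 Ω load: 1689 Ω.
V_A = 20.2 × 1689/(470 + 1689) = 15.8 V.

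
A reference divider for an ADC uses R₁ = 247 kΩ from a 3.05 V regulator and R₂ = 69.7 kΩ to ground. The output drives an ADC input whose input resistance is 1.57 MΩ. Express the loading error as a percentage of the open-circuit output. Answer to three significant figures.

The divider's output (Thévenin) resistance is R₁‖R₂ = 54.36 kΩ.
Fractional drop under load = R_th/(R_th + R_L) = 54.36 / (54.36 + 1570) = 0.03347.
So the output falls by 3.35 %.

3.35 %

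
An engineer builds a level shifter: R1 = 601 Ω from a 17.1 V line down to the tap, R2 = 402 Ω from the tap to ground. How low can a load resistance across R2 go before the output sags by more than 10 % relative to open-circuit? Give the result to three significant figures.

R_L(min) ≈ 2.17 kΩ

Output resistance R_th = R1‖R2 = (601 × 402)/1003 = 240.9 Ω.
The fractional drop is R_th/(R_th + R_L); requiring this ≤ 0.100 gives R_L ≥ R_th(1/0.100 − 1) = 240.9 × 9.000 = 2.17 kΩ.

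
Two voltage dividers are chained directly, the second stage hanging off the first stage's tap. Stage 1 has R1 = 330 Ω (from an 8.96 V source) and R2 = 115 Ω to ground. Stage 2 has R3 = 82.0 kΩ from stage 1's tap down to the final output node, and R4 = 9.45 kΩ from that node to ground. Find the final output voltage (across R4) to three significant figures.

V_out ≈ 0.239 V

Stage 2 presents R3+R4 = 91450 Ω as a load on stage 1's tap.
Stage 1's lower leg becomes R2‖(R3+R4) = 114.9 Ω, so V_mid = 8.96 × 114.9/444.9 = 2.313 V.
Stage 2 is itself unloaded: V_out = V_mid × R4/(R3+R4) = 2.313 × 9450/91450 = 0.239 V.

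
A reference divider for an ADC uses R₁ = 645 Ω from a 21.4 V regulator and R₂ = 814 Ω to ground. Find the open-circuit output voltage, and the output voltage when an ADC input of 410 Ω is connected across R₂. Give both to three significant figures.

Unloaded: 11.9 V; loaded: 6.36 V

Open-circuit: V = 21.4 × 814/(645 + 814) = 11.9 V.
With the load, R₂ becomes R₂‖R_L = 272.7 Ω, so V = 21.4 × 272.7/917.7 = 6.36 V.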